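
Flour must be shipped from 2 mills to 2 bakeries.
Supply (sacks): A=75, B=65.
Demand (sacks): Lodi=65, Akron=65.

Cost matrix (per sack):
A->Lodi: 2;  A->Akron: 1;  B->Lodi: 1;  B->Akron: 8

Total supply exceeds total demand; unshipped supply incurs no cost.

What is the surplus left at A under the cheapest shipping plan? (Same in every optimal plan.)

Minimum-cost shipments:
  A→Akron: 65 × 1 = 65
  B→Lodi: 65 × 1 = 65
Total cost = 130.
A ships 65 of its 75, leaving 10.

10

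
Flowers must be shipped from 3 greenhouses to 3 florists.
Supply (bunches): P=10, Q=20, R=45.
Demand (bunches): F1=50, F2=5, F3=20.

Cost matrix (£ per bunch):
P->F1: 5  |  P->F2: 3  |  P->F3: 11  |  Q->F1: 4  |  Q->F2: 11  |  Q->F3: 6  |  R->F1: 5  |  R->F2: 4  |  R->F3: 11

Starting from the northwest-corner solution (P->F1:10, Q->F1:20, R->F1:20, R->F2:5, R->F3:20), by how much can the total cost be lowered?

Current plan cost = 10·5 + 20·4 + 20·5 + 5·4 + 20·11 = £470.
Optimal plan:
  P→F1: 5 × £5 = £25
  P→F2: 5 × £3 = £15
  Q→F3: 20 × £6 = £120
  R→F1: 45 × £5 = £225
Optimal cost = £385.
Saving = 470 − 385 = £85.

85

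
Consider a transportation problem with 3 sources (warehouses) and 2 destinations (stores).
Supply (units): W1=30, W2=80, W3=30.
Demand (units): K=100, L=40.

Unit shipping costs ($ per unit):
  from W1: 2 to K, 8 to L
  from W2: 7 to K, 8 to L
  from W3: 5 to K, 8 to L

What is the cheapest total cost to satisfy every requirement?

810

One minimum-cost allocation:
  W1→K: 30 × $2 = $60
  W2→K: 40 × $7 = $280
  W2→L: 40 × $8 = $320
  W3→K: 30 × $5 = $150
Total = 60 + 280 + 320 + 150 = $810.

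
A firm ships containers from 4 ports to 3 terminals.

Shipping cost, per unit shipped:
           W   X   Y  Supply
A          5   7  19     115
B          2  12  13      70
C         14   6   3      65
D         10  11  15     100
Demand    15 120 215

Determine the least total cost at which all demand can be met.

3225

An optimal shipping plan:
  A→X: 115 × 7 = 805
  B→W: 15 × 2 = 30
  B→Y: 55 × 13 = 715
  C→Y: 65 × 3 = 195
  D→X: 5 × 11 = 55
  D→Y: 95 × 15 = 1425
Total = 805 + 30 + 715 + 195 + 55 + 1425 = 3225.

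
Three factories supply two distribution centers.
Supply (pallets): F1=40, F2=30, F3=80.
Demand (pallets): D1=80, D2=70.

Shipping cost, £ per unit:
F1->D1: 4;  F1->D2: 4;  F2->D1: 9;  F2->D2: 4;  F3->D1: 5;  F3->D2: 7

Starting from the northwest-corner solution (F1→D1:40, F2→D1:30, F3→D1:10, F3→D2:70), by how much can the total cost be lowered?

290

Current plan cost = 40·4 + 30·9 + 10·5 + 70·7 = £970.
Optimal plan:
  F1–D2: 40 × £4 = £160
  F2–D2: 30 × £4 = £120
  F3–D1: 80 × £5 = £400
Optimal cost = £680.
Saving = 970 − 680 = £290.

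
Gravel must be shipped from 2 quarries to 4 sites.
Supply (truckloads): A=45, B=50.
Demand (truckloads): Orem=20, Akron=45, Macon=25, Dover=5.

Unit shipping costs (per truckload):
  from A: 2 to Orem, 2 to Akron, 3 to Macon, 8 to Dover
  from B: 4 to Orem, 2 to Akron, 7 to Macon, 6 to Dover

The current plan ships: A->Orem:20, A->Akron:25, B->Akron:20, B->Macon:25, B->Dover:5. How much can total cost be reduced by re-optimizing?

Current plan cost = 20·2 + 25·2 + 20·2 + 25·7 + 5·6 = 335.
Optimal plan:
  A→Orem: 20 × 2 = 40
  A→Macon: 25 × 3 = 75
  B→Akron: 45 × 2 = 90
  B→Dover: 5 × 6 = 30
Optimal cost = 235.
Saving = 335 − 235 = 100.

100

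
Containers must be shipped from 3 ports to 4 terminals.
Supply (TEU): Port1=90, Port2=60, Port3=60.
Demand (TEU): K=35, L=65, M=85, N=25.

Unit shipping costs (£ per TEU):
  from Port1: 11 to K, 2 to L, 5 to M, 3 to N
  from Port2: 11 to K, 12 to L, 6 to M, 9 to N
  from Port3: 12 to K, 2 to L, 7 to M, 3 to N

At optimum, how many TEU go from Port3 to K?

The minimum-cost plan:
  Port1 to L: 30 × £2 = £60
  Port1 to M: 60 × £5 = £300
  Port2 to K: 35 × £11 = £385
  Port2 to M: 25 × £6 = £150
  Port3 to L: 35 × £2 = £70
  Port3 to N: 25 × £3 = £75
Total cost = £1040.
The route Port3→K is not used.

0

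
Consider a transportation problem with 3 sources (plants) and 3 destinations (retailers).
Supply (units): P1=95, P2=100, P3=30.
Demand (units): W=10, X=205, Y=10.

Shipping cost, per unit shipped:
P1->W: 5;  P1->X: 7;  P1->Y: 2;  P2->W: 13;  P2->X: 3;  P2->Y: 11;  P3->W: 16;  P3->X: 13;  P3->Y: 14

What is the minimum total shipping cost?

1285

One minimum-cost allocation:
  P1–W: 10 × 5 = 50
  P1–X: 75 × 7 = 525
  P1–Y: 10 × 2 = 20
  P2–X: 100 × 3 = 300
  P3–X: 30 × 13 = 390
Total = 50 + 525 + 20 + 300 + 390 = 1285.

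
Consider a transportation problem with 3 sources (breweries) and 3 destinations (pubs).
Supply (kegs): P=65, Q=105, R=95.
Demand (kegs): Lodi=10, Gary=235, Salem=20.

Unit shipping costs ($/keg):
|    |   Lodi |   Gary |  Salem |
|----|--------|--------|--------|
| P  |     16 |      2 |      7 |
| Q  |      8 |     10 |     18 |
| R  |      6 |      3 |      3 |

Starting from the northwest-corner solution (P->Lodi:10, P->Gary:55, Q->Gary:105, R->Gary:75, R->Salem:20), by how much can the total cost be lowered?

Current plan cost = 10·16 + 55·2 + 105·10 + 75·3 + 20·3 = $1605.
Optimal plan:
  P–Gary: 65 × $2 = $130
  Q–Lodi: 10 × $8 = $80
  Q–Gary: 95 × $10 = $950
  R–Gary: 75 × $3 = $225
  R–Salem: 20 × $3 = $60
Optimal cost = $1445.
Saving = 1605 − 1445 = $160.

160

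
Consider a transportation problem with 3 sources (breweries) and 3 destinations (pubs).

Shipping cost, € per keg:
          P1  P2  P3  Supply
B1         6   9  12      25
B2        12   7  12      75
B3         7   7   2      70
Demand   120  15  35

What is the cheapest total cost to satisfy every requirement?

1290

An optimal shipping plan:
  B1->P1: 25 × €6 = €150
  B2->P1: 60 × €12 = €720
  B2->P2: 15 × €7 = €105
  B3->P1: 35 × €7 = €245
  B3->P3: 35 × €2 = €70
Total = 150 + 720 + 105 + 245 + 70 = €1290.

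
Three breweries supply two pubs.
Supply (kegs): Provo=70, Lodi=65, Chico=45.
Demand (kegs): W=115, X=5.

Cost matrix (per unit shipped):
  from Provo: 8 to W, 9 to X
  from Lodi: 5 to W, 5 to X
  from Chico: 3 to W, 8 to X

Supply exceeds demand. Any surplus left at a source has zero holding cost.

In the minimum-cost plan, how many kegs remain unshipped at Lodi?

0

An optimal plan:
  Provo->W: 10 × 8 = 80
  Lodi->W: 60 × 5 = 300
  Lodi->X: 5 × 5 = 25
  Chico->W: 45 × 3 = 135
Total cost = 540.
Lodi ships 65 of its 65, leaving 0.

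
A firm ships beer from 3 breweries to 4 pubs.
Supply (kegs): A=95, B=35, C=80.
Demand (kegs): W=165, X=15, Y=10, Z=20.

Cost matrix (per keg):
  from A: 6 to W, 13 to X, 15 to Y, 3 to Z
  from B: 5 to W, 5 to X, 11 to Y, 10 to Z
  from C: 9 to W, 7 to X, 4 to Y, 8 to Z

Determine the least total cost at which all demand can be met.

1325

Optimal allocation:
  A->W: 75 × 6 = 450
  A->Z: 20 × 3 = 60
  B->W: 35 × 5 = 175
  C->W: 55 × 9 = 495
  C->X: 15 × 7 = 105
  C->Y: 10 × 4 = 40
Total = 450 + 60 + 175 + 495 + 105 + 40 = 1325.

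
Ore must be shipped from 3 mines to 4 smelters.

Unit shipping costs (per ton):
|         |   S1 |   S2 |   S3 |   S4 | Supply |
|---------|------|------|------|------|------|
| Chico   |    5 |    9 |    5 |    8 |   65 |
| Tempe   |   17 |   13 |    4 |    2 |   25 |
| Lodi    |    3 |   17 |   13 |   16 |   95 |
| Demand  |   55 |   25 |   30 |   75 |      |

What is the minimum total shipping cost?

1310

An optimal shipping plan:
  Chico to S2: 25 tons
  Chico to S4: 40 tons
  Tempe to S4: 25 tons
  Lodi to S1: 55 tons
  Lodi to S3: 30 tons
  Lodi to S4: 10 tons
Total cost = 1310.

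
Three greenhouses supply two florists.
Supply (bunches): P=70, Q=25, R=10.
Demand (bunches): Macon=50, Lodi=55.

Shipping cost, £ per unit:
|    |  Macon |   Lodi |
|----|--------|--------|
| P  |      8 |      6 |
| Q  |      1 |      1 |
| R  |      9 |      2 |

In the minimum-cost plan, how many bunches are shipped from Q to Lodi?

The minimum-cost plan:
  P to Macon: 25 × £8 = £200
  P to Lodi: 45 × £6 = £270
  Q to Macon: 25 × £1 = £25
  R to Lodi: 10 × £2 = £20
Total cost = £515.
The route Q→Lodi is not used.

0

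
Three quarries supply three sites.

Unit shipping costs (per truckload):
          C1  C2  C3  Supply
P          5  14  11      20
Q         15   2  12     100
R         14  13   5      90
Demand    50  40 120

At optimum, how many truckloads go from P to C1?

Optimal shipments:
  P to C1: 20 × 5 = 100
  Q to C1: 30 × 15 = 450
  Q to C2: 40 × 2 = 80
  Q to C3: 30 × 12 = 360
  R to C3: 90 × 5 = 450
Total cost = 1440.
So P→C1 carries 20 truckloads.

20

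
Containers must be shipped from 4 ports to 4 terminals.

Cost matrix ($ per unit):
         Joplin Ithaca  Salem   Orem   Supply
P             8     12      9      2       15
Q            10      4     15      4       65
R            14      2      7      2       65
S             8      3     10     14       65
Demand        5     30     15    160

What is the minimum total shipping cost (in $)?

One minimum-cost allocation:
  P->Orem: 15 × $2 = $30
  Q->Orem: 65 × $4 = $260
  R->Orem: 65 × $2 = $130
  S->Joplin: 5 × $8 = $40
  S->Ithaca: 30 × $3 = $90
  S->Salem: 15 × $10 = $150
  S->Orem: 15 × $14 = $210
Total = 30 + 260 + 130 + 40 + 90 + 150 + 210 = $910.

910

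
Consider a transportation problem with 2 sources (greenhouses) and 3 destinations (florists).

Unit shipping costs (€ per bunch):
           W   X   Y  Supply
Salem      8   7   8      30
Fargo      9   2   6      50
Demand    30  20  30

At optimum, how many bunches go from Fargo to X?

20

Solving gives:
  Salem–W: 30 bunches
  Fargo–X: 20 bunches
  Fargo–Y: 30 bunches
Total cost = €460.
So Fargo→X carries 20 bunches.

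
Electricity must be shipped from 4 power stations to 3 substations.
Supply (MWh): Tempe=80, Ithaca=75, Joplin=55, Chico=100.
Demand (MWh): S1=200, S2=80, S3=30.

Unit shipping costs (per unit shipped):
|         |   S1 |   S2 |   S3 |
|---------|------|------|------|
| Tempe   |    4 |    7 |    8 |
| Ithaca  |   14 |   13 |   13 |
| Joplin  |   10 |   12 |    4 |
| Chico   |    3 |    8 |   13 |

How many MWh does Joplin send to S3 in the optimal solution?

Optimal shipments:
  Tempe→S1: 80 MWh
  Ithaca→S2: 75 MWh
  Joplin→S1: 20 MWh
  Joplin→S2: 5 MWh
  Joplin→S3: 30 MWh
  Chico→S1: 100 MWh
Total cost = 1975.
So Joplin→S3 carries 30 MWh.

30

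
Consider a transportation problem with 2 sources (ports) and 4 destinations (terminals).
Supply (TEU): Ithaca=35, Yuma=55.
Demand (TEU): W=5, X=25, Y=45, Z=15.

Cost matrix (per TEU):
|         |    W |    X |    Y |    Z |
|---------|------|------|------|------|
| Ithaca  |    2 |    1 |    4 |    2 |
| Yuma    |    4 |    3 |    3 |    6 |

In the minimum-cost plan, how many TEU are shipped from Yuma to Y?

Optimal shipments:
  Ithaca→W: 5 × 2 = 10
  Ithaca→X: 15 × 1 = 15
  Ithaca→Z: 15 × 2 = 30
  Yuma→X: 10 × 3 = 30
  Yuma→Y: 45 × 3 = 135
Total cost = 220.
So Yuma→Y carries 45 TEU.

45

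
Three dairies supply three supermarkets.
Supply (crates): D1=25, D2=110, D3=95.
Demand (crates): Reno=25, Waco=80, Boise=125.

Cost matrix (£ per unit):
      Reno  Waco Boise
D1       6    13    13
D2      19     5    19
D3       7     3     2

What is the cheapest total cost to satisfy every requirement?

1310

One minimum-cost allocation:
  D1->Reno: 25 crates
  D2->Waco: 80 crates
  D2->Boise: 30 crates
  D3->Boise: 95 crates
Total cost = £1310.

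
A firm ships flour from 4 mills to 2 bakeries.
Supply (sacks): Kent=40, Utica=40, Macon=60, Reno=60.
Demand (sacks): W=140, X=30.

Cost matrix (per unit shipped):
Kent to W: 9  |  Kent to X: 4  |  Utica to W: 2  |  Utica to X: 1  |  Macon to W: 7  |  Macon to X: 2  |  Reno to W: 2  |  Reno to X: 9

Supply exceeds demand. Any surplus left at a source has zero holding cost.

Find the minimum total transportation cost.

560

Optimal allocation:
  Kent to X: 10 × 4 = 40
  Utica to W: 40 × 2 = 80
  Macon to W: 40 × 7 = 280
  Macon to X: 20 × 2 = 40
  Reno to W: 60 × 2 = 120
Total = 40 + 80 + 280 + 40 + 120 = 560.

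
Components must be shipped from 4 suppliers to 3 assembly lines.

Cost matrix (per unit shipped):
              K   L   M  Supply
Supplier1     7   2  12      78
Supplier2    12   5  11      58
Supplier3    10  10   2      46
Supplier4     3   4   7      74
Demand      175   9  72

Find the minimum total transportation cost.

1467

One minimum-cost allocation:
  Supplier1→K: 78 batches
  Supplier2→K: 23 batches
  Supplier2→L: 9 batches
  Supplier2→M: 26 batches
  Supplier3→M: 46 batches
  Supplier4→K: 74 batches
Total cost = 1467.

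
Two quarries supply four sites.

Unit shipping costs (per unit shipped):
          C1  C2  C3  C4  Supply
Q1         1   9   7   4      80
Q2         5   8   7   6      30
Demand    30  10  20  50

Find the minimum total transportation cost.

One minimum-cost allocation:
  Q1 to C1: 30 × 1 = 30
  Q1 to C4: 50 × 4 = 200
  Q2 to C2: 10 × 8 = 80
  Q2 to C3: 20 × 7 = 140
Total = 30 + 200 + 80 + 140 = 450.
(Supply check: Q1 ships 80; Q2 ships 30.)

450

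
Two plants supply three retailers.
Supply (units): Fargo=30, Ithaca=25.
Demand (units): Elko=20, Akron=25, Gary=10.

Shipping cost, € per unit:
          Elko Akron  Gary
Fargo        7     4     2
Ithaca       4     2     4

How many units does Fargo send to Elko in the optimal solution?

Solving gives:
  Fargo to Akron: 20 × €4 = €80
  Fargo to Gary: 10 × €2 = €20
  Ithaca to Elko: 20 × €4 = €80
  Ithaca to Akron: 5 × €2 = €10
Total cost = €190.
The route Fargo→Elko is not used.

0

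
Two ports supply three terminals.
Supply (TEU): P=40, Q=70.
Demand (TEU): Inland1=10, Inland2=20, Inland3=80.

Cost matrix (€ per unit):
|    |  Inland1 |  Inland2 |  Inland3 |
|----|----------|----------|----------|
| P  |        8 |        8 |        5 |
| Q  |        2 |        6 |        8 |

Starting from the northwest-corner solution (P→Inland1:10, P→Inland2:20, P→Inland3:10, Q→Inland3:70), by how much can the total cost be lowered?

Current plan cost = 10·8 + 20·8 + 10·5 + 70·8 = €850.
Optimal plan:
  P to Inland3: 40 × €5 = €200
  Q to Inland1: 10 × €2 = €20
  Q to Inland2: 20 × €6 = €120
  Q to Inland3: 40 × €8 = €320
Optimal cost = €660.
Saving = 850 − 660 = €190.

190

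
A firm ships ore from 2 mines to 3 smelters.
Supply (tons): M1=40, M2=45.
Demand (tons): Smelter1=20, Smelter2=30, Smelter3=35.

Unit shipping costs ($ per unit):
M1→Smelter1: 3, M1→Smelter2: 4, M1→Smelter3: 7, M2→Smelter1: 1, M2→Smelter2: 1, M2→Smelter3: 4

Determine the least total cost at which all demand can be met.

290

An optimal shipping plan:
  M1→Smelter1: 20 tons
  M1→Smelter2: 20 tons
  M2→Smelter2: 10 tons
  M2→Smelter3: 35 tons
Total cost = $290.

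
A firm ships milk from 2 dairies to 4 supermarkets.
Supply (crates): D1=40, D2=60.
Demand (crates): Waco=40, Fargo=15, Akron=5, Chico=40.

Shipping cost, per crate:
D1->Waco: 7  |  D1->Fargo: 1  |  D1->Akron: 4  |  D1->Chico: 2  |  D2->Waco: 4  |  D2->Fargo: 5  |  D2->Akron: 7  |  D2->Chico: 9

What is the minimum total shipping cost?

Optimal allocation:
  D1–Chico: 40 × 2 = 80
  D2–Waco: 40 × 4 = 160
  D2–Fargo: 15 × 5 = 75
  D2–Akron: 5 × 7 = 35
Total = 80 + 160 + 75 + 35 = 350.
(Supply check: D1 ships 40; D2 ships 60.)

350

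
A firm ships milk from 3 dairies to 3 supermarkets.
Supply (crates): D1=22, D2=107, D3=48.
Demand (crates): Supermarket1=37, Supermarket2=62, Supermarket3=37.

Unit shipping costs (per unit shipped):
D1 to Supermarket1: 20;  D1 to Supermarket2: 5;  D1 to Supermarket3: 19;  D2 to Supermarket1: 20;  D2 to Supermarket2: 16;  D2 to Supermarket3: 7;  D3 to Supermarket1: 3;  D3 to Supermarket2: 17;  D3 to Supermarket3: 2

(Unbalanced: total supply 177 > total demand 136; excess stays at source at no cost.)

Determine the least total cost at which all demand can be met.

1065

Optimal allocation:
  D1 to Supermarket2: 22 × 5 = 110
  D2 to Supermarket2: 40 × 16 = 640
  D2 to Supermarket3: 26 × 7 = 182
  D3 to Supermarket1: 37 × 3 = 111
  D3 to Supermarket3: 11 × 2 = 22
Total = 110 + 640 + 182 + 111 + 22 = 1065.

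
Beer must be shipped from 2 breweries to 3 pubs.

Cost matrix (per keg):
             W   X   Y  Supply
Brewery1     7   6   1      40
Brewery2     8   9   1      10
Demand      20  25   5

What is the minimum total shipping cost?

300

One minimum-cost allocation:
  Brewery1 to W: 15 kegs
  Brewery1 to X: 25 kegs
  Brewery2 to W: 5 kegs
  Brewery2 to Y: 5 kegs
Total cost = 300.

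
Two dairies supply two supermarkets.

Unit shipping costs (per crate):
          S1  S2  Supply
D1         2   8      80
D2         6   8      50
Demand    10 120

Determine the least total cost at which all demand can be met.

Optimal allocation:
  D1->S1: 10 × 2 = 20
  D1->S2: 70 × 8 = 560
  D2->S2: 50 × 8 = 400
Total = 20 + 560 + 400 = 980.

980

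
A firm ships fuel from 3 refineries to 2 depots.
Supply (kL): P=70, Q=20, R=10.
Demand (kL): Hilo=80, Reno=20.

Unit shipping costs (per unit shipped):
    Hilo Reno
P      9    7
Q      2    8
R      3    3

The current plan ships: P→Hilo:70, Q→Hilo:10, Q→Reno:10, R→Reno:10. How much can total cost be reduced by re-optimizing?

Current plan cost = 70·9 + 10·2 + 10·8 + 10·3 = 760.
Optimal plan:
  P to Hilo: 50 × 9 = 450
  P to Reno: 20 × 7 = 140
  Q to Hilo: 20 × 2 = 40
  R to Hilo: 10 × 3 = 30
Optimal cost = 660.
Saving = 760 − 660 = 100.

100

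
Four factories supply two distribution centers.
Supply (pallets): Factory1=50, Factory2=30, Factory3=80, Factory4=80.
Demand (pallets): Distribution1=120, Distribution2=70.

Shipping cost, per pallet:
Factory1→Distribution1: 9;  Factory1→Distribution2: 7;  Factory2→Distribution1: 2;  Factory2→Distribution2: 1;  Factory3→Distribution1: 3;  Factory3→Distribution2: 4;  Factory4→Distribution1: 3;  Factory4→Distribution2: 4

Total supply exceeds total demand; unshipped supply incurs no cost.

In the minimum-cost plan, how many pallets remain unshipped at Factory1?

50

Minimum-cost shipments:
  Factory2 to Distribution2: 30 × 1 = 30
  Factory3 to Distribution1: 80 × 3 = 240
  Factory4 to Distribution1: 40 × 3 = 120
  Factory4 to Distribution2: 40 × 4 = 160
Total cost = 550.
Factory1 ships 0 of its 50, leaving 50.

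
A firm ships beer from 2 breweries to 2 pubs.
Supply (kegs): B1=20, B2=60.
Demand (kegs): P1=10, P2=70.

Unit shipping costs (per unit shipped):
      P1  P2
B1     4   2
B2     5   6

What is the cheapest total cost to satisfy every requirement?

One minimum-cost allocation:
  B1→P2: 20 kegs
  B2→P1: 10 kegs
  B2→P2: 50 kegs
Total cost = 390.

390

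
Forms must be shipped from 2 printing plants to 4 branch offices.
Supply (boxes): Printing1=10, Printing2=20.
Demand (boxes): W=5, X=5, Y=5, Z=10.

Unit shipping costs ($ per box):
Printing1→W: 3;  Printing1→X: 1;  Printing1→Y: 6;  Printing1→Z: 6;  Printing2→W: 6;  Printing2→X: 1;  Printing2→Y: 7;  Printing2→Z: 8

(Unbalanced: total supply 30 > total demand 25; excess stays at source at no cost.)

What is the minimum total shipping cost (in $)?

125

One minimum-cost allocation:
  Printing1->W: 5 boxes
  Printing1->Z: 5 boxes
  Printing2->X: 5 boxes
  Printing2->Y: 5 boxes
  Printing2->Z: 5 boxes
Total cost = $125.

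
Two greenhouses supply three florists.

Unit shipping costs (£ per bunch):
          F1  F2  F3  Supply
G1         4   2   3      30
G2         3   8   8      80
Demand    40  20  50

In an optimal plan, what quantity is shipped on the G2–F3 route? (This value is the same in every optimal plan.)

40

The minimum-cost plan:
  G1→F2: 20 bunches
  G1→F3: 10 bunches
  G2→F1: 40 bunches
  G2→F3: 40 bunches
Total cost = £510.
So G2→F3 carries 40 bunches.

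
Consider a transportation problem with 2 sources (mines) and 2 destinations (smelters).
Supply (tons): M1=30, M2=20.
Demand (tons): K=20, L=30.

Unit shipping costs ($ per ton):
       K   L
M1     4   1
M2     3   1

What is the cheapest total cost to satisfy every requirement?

Optimal allocation:
  M1–L: 30 × $1 = $30
  M2–K: 20 × $3 = $60
Total = 30 + 60 = $90.

90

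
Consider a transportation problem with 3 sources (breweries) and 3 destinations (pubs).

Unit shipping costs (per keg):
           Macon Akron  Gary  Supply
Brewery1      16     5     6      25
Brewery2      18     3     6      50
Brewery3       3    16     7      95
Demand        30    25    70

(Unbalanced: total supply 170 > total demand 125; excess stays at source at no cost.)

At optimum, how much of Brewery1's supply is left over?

0

An optimal plan:
  Brewery1→Gary: 25 kegs
  Brewery2→Akron: 25 kegs
  Brewery2→Gary: 25 kegs
  Brewery3→Macon: 30 kegs
  Brewery3→Gary: 20 kegs
Total cost = 605.
Brewery1 ships 25 of its 25, leaving 0.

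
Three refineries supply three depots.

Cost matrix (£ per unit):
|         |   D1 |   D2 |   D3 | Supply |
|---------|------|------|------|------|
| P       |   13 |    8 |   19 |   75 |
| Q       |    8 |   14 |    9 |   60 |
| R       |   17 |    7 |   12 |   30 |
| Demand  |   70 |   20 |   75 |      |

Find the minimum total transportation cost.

1760

A cheapest plan:
  P→D1: 55 kL
  P→D2: 20 kL
  Q→D1: 15 kL
  Q→D3: 45 kL
  R→D3: 30 kL
Total cost = £1760.
(Supply check: P ships 75; Q ships 60; R ships 30.)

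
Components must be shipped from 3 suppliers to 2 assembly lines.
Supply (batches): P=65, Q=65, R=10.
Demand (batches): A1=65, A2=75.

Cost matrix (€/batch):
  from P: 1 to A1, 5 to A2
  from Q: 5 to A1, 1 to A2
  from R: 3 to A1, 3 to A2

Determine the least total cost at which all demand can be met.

Optimal allocation:
  P->A1: 65 × €1 = €65
  Q->A2: 65 × €1 = €65
  R->A2: 10 × €3 = €30
Total = 65 + 65 + 30 = €160.

160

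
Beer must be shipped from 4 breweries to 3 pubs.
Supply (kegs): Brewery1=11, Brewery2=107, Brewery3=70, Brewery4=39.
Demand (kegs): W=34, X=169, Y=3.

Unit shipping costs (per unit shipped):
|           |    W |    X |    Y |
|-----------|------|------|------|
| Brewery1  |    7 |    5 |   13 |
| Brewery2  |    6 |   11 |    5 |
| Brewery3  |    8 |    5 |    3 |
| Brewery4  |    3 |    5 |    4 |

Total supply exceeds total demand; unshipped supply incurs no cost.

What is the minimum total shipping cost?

One minimum-cost allocation:
  Brewery1->X: 11 × 5 = 55
  Brewery2->W: 34 × 6 = 204
  Brewery2->X: 49 × 11 = 539
  Brewery2->Y: 3 × 5 = 15
  Brewery3->X: 70 × 5 = 350
  Brewery4->X: 39 × 5 = 195
Total = 55 + 204 + 539 + 15 + 350 + 195 = 1358.

1358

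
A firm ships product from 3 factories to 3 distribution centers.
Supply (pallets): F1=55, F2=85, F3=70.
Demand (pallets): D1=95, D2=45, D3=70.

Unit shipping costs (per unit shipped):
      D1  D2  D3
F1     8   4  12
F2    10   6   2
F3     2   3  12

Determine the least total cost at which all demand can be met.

A cheapest plan:
  F1–D1: 10 × 8 = 80
  F1–D2: 45 × 4 = 180
  F2–D1: 15 × 10 = 150
  F2–D3: 70 × 2 = 140
  F3–D1: 70 × 2 = 140
Total = 80 + 180 + 150 + 140 + 140 = 690.
(Supply check: F1 ships 55; F2 ships 85; F3 ships 70.)

690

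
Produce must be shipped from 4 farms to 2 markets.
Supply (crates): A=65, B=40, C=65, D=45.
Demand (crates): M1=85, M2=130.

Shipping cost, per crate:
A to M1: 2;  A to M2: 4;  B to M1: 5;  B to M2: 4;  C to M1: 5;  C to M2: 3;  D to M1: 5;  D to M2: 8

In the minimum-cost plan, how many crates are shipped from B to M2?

Solving gives:
  A→M1: 40 × 2 = 80
  A→M2: 25 × 4 = 100
  B→M2: 40 × 4 = 160
  C→M2: 65 × 3 = 195
  D→M1: 45 × 5 = 225
Total cost = 760.
So B→M2 carries 40 crates.

40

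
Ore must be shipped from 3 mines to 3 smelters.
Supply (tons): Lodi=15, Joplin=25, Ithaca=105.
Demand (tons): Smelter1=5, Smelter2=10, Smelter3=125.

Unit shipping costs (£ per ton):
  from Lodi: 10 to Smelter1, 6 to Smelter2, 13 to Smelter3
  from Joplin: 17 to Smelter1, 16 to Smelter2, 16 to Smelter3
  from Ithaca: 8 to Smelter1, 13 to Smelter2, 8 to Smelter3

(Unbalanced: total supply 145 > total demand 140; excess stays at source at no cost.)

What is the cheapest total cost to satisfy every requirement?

A cheapest plan:
  Lodi to Smelter1: 5 × £10 = £50
  Lodi to Smelter2: 10 × £6 = £60
  Joplin to Smelter3: 20 × £16 = £320
  Ithaca to Smelter3: 105 × £8 = £840
Total = 50 + 60 + 320 + 840 = £1270.

1270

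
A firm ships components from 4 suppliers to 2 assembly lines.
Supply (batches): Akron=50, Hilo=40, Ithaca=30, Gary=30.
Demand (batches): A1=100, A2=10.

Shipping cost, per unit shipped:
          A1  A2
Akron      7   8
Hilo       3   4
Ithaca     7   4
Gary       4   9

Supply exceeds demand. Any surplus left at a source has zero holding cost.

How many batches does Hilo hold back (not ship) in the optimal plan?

An optimal plan:
  Akron→A1: 10 × 7 = 70
  Hilo→A1: 40 × 3 = 120
  Ithaca→A1: 20 × 7 = 140
  Ithaca→A2: 10 × 4 = 40
  Gary→A1: 30 × 4 = 120
Total cost = 490.
Hilo ships 40 of its 40, leaving 0.

0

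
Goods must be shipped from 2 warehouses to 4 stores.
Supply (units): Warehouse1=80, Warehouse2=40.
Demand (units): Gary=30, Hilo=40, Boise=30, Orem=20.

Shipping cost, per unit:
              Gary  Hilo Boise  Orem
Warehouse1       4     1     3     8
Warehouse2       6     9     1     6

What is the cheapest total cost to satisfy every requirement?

330

A cheapest plan:
  Warehouse1 to Gary: 30 × 4 = 120
  Warehouse1 to Hilo: 40 × 1 = 40
  Warehouse1 to Boise: 10 × 3 = 30
  Warehouse2 to Boise: 20 × 1 = 20
  Warehouse2 to Orem: 20 × 6 = 120
Total = 120 + 40 + 30 + 20 + 120 = 330.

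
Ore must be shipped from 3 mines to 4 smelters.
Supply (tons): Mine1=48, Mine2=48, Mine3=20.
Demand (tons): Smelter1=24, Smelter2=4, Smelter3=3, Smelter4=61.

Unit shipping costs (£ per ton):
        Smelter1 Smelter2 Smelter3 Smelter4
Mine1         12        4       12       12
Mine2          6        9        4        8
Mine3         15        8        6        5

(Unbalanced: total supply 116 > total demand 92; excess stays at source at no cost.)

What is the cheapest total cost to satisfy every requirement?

An optimal shipping plan:
  Mine1→Smelter2: 4 × £4 = £16
  Mine1→Smelter4: 20 × £12 = £240
  Mine2→Smelter1: 24 × £6 = £144
  Mine2→Smelter3: 3 × £4 = £12
  Mine2→Smelter4: 21 × £8 = £168
  Mine3→Smelter4: 20 × £5 = £100
Total = 16 + 240 + 144 + 12 + 168 + 100 = £680.
(Supply check: Mine1 ships 24; Mine2 ships 48; Mine3 ships 20.)

680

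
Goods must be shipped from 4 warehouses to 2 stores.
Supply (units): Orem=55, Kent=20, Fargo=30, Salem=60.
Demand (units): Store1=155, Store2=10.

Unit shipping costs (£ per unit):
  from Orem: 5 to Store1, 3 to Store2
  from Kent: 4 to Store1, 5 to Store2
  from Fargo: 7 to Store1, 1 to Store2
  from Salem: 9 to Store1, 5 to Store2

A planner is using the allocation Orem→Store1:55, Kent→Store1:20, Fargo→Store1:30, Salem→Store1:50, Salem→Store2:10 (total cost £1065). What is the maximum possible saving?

20

Current plan cost = 55·5 + 20·4 + 30·7 + 50·9 + 10·5 = £1065.
Optimal plan:
  Orem–Store1: 55 × £5 = £275
  Kent–Store1: 20 × £4 = £80
  Fargo–Store1: 20 × £7 = £140
  Fargo–Store2: 10 × £1 = £10
  Salem–Store1: 60 × £9 = £540
Optimal cost = £1045.
Saving = 1065 − 1045 = £20.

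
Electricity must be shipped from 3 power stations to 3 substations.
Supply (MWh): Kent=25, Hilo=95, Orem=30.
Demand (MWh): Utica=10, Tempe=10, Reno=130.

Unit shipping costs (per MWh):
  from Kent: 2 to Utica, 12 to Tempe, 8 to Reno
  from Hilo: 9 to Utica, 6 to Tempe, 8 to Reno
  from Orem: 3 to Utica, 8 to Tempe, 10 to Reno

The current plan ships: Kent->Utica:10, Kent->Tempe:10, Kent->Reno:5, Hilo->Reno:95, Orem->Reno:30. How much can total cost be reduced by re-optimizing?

Current plan cost = 10·2 + 10·12 + 5·8 + 95·8 + 30·10 = 1240.
Optimal plan:
  Kent to Reno: 25 × 8 = 200
  Hilo to Reno: 95 × 8 = 760
  Orem to Utica: 10 × 3 = 30
  Orem to Tempe: 10 × 8 = 80
  Orem to Reno: 10 × 10 = 100
Optimal cost = 1170.
Saving = 1240 − 1170 = 70.

70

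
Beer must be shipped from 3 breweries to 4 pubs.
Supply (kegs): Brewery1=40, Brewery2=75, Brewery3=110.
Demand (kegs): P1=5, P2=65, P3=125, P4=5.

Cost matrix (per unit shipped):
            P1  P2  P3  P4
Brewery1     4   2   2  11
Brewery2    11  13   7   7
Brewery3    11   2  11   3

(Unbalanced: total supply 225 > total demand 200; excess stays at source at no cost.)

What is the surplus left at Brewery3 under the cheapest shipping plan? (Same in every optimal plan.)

25

Minimum-cost shipments:
  Brewery1->P3: 40 × 2 = 80
  Brewery2->P3: 75 × 7 = 525
  Brewery3->P1: 5 × 11 = 55
  Brewery3->P2: 65 × 2 = 130
  Brewery3->P3: 10 × 11 = 110
  Brewery3->P4: 5 × 3 = 15
Total cost = 915.
Brewery3 ships 85 of its 110, leaving 25.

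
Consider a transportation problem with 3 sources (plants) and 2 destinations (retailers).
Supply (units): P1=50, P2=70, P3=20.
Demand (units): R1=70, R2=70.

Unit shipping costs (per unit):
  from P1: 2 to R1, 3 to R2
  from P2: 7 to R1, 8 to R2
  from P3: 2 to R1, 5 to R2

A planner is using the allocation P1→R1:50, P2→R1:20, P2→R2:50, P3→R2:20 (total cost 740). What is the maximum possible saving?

Current plan cost = 50·2 + 20·7 + 50·8 + 20·5 = 740.
Optimal plan:
  P1->R1: 50 × 2 = 100
  P2->R2: 70 × 8 = 560
  P3->R1: 20 × 2 = 40
Optimal cost = 700.
Saving = 740 − 700 = 40.

40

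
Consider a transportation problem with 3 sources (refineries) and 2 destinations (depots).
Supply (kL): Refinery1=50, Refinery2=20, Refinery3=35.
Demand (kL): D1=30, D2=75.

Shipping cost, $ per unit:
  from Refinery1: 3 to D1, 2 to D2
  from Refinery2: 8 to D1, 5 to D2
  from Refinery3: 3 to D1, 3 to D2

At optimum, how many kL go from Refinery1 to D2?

Optimal shipments:
  Refinery1→D2: 50 × $2 = $100
  Refinery2→D2: 20 × $5 = $100
  Refinery3→D1: 30 × $3 = $90
  Refinery3→D2: 5 × $3 = $15
Total cost = $305.
So Refinery1→D2 carries 50 kL.

50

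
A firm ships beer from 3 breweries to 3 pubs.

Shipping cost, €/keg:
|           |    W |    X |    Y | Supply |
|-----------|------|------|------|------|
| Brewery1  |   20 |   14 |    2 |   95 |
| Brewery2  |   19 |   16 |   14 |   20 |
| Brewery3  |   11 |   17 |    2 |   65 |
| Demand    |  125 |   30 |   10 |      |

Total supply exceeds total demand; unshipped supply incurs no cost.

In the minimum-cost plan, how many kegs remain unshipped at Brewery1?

15

Minimum-cost shipments:
  Brewery1 to W: 40 kegs
  Brewery1 to X: 30 kegs
  Brewery1 to Y: 10 kegs
  Brewery2 to W: 20 kegs
  Brewery3 to W: 65 kegs
Total cost = €2335.
Brewery1 ships 80 of its 95, leaving 15.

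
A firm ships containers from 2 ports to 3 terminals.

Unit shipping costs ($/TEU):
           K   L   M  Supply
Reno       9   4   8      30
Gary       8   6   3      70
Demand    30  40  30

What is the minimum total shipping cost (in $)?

510

A cheapest plan:
  Reno->L: 30 TEU
  Gary->K: 30 TEU
  Gary->L: 10 TEU
  Gary->M: 30 TEU
Total cost = $510.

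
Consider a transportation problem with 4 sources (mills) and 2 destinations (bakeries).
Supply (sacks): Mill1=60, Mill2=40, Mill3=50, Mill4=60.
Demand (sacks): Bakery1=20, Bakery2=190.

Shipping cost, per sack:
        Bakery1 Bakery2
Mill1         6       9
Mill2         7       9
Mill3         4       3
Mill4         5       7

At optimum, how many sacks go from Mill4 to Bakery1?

0

Optimal shipments:
  Mill1 to Bakery1: 20 × 6 = 120
  Mill1 to Bakery2: 40 × 9 = 360
  Mill2 to Bakery2: 40 × 9 = 360
  Mill3 to Bakery2: 50 × 3 = 150
  Mill4 to Bakery2: 60 × 7 = 420
Total cost = 1410.
The route Mill4→Bakery1 is not used.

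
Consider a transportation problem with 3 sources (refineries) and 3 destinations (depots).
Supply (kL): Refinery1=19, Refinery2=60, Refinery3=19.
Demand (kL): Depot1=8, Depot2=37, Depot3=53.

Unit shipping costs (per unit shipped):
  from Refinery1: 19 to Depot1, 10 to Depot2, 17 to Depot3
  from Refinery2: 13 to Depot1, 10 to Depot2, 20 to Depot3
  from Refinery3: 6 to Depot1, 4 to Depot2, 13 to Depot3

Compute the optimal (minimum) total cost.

A cheapest plan:
  Refinery1→Depot3: 19 × 17 = 323
  Refinery2→Depot1: 8 × 13 = 104
  Refinery2→Depot2: 37 × 10 = 370
  Refinery2→Depot3: 15 × 20 = 300
  Refinery3→Depot3: 19 × 13 = 247
Total = 323 + 104 + 370 + 300 + 247 = 1344.

1344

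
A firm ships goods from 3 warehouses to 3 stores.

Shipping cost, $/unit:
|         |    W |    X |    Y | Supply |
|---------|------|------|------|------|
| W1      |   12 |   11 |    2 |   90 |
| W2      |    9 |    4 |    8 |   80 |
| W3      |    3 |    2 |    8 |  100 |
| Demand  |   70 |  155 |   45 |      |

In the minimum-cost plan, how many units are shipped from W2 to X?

Optimal shipments:
  W1->X: 45 × $11 = $495
  W1->Y: 45 × $2 = $90
  W2->X: 80 × $4 = $320
  W3->W: 70 × $3 = $210
  W3->X: 30 × $2 = $60
Total cost = $1175.
So W2→X carries 80 units.

80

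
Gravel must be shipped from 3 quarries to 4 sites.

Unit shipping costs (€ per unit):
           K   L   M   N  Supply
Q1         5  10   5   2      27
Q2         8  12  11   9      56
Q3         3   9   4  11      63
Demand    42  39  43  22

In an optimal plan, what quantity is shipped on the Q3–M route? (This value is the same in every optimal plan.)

38

Solving gives:
  Q1–M: 5 × €5 = €25
  Q1–N: 22 × €2 = €44
  Q2–K: 17 × €8 = €136
  Q2–L: 39 × €12 = €468
  Q3–K: 25 × €3 = €75
  Q3–M: 38 × €4 = €152
Total cost = €900.
So Q3→M carries 38 truckloads.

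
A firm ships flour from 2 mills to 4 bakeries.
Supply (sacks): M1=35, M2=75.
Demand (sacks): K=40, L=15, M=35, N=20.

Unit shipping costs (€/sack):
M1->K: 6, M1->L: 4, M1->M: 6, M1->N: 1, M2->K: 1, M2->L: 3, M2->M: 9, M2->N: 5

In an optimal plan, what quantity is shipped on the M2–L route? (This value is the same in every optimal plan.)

Optimal shipments:
  M1–M: 15 sacks
  M1–N: 20 sacks
  M2–K: 40 sacks
  M2–L: 15 sacks
  M2–M: 20 sacks
Total cost = €375.
So M2→L carries 15 sacks.

15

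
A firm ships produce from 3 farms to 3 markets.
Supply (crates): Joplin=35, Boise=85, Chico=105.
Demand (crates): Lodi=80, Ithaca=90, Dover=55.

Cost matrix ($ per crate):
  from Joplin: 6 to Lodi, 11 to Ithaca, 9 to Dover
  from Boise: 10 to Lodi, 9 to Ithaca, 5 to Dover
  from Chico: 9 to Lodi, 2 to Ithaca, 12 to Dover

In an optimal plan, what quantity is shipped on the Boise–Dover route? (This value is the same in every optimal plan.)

55

Optimal shipments:
  Joplin to Lodi: 35 × $6 = $210
  Boise to Lodi: 30 × $10 = $300
  Boise to Dover: 55 × $5 = $275
  Chico to Lodi: 15 × $9 = $135
  Chico to Ithaca: 90 × $2 = $180
Total cost = $1100.
So Boise→Dover carries 55 crates.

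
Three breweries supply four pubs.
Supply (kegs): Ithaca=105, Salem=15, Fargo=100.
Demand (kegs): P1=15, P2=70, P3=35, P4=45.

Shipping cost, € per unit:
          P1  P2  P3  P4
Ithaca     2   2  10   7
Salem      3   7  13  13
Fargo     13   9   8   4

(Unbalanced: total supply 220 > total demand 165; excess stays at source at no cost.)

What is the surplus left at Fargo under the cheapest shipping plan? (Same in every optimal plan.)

20

An optimal plan:
  Ithaca–P1: 15 × €2 = €30
  Ithaca–P2: 70 × €2 = €140
  Fargo–P3: 35 × €8 = €280
  Fargo–P4: 45 × €4 = €180
Total cost = €630.
Fargo ships 80 of its 100, leaving 20.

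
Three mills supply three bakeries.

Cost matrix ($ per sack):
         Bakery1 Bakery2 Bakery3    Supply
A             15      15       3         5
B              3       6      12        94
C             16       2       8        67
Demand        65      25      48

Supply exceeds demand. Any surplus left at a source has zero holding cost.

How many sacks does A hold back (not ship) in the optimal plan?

0

An optimal plan:
  A→Bakery3: 5 sacks
  B→Bakery1: 65 sacks
  B→Bakery2: 1 sacks
  C→Bakery2: 24 sacks
  C→Bakery3: 43 sacks
Total cost = $608.
A ships 5 of its 5, leaving 0.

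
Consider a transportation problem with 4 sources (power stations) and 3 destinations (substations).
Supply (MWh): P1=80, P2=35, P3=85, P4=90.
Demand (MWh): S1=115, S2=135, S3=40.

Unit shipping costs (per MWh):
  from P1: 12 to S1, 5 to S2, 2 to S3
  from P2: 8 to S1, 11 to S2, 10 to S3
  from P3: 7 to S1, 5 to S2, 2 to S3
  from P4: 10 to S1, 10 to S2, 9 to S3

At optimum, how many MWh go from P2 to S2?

Solving gives:
  P1→S2: 80 × 5 = 400
  P2→S1: 35 × 8 = 280
  P3→S2: 45 × 5 = 225
  P3→S3: 40 × 2 = 80
  P4→S1: 80 × 10 = 800
  P4→S2: 10 × 10 = 100
Total cost = 1885.
The route P2→S2 is not used.

0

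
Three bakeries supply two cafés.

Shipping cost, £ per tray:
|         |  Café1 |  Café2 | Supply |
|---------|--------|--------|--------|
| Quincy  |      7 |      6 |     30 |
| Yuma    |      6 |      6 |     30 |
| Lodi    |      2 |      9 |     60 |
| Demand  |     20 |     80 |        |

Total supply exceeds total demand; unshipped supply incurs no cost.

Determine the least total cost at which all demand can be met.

580

A cheapest plan:
  Quincy–Café2: 30 × £6 = £180
  Yuma–Café2: 30 × £6 = £180
  Lodi–Café1: 20 × £2 = £40
  Lodi–Café2: 20 × £9 = £180
Total = 180 + 180 + 40 + 180 = £580.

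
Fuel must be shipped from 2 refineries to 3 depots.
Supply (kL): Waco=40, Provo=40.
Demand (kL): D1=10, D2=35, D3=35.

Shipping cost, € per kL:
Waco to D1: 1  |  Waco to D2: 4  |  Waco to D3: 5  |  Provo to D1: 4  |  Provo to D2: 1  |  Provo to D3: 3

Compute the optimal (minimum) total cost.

210

One minimum-cost allocation:
  Waco–D1: 10 kL
  Waco–D3: 30 kL
  Provo–D2: 35 kL
  Provo–D3: 5 kL
Total cost = €210.
(Supply check: Waco ships 40; Provo ships 40.)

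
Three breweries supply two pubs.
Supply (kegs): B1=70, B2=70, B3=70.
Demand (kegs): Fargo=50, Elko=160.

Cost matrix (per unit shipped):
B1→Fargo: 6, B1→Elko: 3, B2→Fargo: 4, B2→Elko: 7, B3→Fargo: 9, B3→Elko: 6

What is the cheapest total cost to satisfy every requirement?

970

Optimal allocation:
  B1->Elko: 70 kegs
  B2->Fargo: 50 kegs
  B2->Elko: 20 kegs
  B3->Elko: 70 kegs
Total cost = 970.
(Supply check: B1 ships 70; B2 ships 70; B3 ships 70.)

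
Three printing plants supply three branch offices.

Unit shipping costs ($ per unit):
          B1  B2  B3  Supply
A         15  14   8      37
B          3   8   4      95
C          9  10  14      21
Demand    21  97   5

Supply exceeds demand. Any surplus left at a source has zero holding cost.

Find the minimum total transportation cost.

An optimal shipping plan:
  A->B2: 2 × $14 = $28
  A->B3: 5 × $8 = $40
  B->B1: 21 × $3 = $63
  B->B2: 74 × $8 = $592
  C->B2: 21 × $10 = $210
Total = 28 + 40 + 63 + 592 + 210 = $933.
(Supply check: A ships 7; B ships 95; C ships 21.)

933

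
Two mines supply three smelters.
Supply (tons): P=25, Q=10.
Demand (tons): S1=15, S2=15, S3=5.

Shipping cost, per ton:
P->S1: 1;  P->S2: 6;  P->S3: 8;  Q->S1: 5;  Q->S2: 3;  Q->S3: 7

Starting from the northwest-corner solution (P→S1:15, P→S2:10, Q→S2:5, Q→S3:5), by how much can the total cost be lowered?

10

Current plan cost = 15·1 + 10·6 + 5·3 + 5·7 = 125.
Optimal plan:
  P->S1: 15 × 1 = 15
  P->S2: 5 × 6 = 30
  P->S3: 5 × 8 = 40
  Q->S2: 10 × 3 = 30
Optimal cost = 115.
Saving = 125 − 115 = 10.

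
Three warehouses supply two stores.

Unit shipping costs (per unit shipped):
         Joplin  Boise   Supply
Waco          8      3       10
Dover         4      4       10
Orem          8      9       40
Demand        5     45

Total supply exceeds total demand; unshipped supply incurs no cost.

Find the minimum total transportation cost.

An optimal shipping plan:
  Waco→Boise: 10 × 3 = 30
  Dover→Boise: 10 × 4 = 40
  Orem→Joplin: 5 × 8 = 40
  Orem→Boise: 25 × 9 = 225
Total = 30 + 40 + 40 + 225 = 335.
(Supply check: Waco ships 10; Dover ships 10; Orem ships 30.)

335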